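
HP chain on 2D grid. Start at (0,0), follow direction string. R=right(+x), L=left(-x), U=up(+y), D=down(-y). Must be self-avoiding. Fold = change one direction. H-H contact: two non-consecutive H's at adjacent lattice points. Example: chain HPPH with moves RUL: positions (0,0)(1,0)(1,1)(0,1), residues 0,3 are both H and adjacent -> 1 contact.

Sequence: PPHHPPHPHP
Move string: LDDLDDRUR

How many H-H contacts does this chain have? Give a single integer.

Positions: [(0, 0), (-1, 0), (-1, -1), (-1, -2), (-2, -2), (-2, -3), (-2, -4), (-1, -4), (-1, -3), (0, -3)]
H-H contact: residue 3 @(-1,-2) - residue 8 @(-1, -3)

Answer: 1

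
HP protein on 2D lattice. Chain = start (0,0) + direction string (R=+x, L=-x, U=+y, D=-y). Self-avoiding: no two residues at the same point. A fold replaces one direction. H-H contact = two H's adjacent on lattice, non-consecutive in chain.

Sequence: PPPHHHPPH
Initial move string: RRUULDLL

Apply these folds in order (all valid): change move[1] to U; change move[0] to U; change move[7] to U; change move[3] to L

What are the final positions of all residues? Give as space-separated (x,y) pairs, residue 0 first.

Initial moves: RRUULDLL
Fold: move[1]->U => RUUULDLL (positions: [(0, 0), (1, 0), (1, 1), (1, 2), (1, 3), (0, 3), (0, 2), (-1, 2), (-2, 2)])
Fold: move[0]->U => UUUULDLL (positions: [(0, 0), (0, 1), (0, 2), (0, 3), (0, 4), (-1, 4), (-1, 3), (-2, 3), (-3, 3)])
Fold: move[7]->U => UUUULDLU (positions: [(0, 0), (0, 1), (0, 2), (0, 3), (0, 4), (-1, 4), (-1, 3), (-2, 3), (-2, 4)])
Fold: move[3]->L => UUULLDLU (positions: [(0, 0), (0, 1), (0, 2), (0, 3), (-1, 3), (-2, 3), (-2, 2), (-3, 2), (-3, 3)])

Answer: (0,0) (0,1) (0,2) (0,3) (-1,3) (-2,3) (-2,2) (-3,2) (-3,3)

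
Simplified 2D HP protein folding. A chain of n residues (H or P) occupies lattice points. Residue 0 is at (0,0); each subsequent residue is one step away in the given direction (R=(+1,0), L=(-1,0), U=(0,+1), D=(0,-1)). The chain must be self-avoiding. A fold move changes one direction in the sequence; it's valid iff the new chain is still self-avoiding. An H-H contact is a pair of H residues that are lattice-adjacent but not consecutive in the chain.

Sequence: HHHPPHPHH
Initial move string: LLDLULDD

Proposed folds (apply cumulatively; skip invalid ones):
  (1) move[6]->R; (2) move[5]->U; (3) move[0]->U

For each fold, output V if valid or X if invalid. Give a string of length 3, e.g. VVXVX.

Initial: LLDLULDD -> [(0, 0), (-1, 0), (-2, 0), (-2, -1), (-3, -1), (-3, 0), (-4, 0), (-4, -1), (-4, -2)]
Fold 1: move[6]->R => LLDLULRD INVALID (collision), skipped
Fold 2: move[5]->U => LLDLUUDD INVALID (collision), skipped
Fold 3: move[0]->U => ULDLULDD VALID

Answer: XXV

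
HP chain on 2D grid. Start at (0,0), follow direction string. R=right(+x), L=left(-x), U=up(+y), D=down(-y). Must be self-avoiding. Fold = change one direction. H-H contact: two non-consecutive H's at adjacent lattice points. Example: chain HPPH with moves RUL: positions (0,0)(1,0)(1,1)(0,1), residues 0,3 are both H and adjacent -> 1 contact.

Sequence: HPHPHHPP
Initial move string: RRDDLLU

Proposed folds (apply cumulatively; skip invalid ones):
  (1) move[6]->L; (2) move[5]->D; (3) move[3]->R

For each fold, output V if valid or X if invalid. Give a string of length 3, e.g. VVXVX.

Initial: RRDDLLU -> [(0, 0), (1, 0), (2, 0), (2, -1), (2, -2), (1, -2), (0, -2), (0, -1)]
Fold 1: move[6]->L => RRDDLLL VALID
Fold 2: move[5]->D => RRDDLDL VALID
Fold 3: move[3]->R => RRDRLDL INVALID (collision), skipped

Answer: VVX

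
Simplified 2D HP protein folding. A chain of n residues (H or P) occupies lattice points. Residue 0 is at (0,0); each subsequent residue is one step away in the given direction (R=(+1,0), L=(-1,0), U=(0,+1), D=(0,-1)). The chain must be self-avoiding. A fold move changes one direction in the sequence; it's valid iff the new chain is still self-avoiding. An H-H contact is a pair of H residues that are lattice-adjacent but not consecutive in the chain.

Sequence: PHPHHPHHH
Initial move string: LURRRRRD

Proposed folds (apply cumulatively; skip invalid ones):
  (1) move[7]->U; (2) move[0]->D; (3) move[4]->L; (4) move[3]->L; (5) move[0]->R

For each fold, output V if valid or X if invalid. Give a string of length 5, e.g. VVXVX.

Answer: VXXXV

Derivation:
Initial: LURRRRRD -> [(0, 0), (-1, 0), (-1, 1), (0, 1), (1, 1), (2, 1), (3, 1), (4, 1), (4, 0)]
Fold 1: move[7]->U => LURRRRRU VALID
Fold 2: move[0]->D => DURRRRRU INVALID (collision), skipped
Fold 3: move[4]->L => LURRLRRU INVALID (collision), skipped
Fold 4: move[3]->L => LURLRRRU INVALID (collision), skipped
Fold 5: move[0]->R => RURRRRRU VALID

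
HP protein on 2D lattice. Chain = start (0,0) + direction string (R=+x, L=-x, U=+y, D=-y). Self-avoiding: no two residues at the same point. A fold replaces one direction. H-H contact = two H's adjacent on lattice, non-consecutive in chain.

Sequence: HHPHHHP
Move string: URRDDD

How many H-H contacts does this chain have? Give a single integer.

Answer: 0

Derivation:
Positions: [(0, 0), (0, 1), (1, 1), (2, 1), (2, 0), (2, -1), (2, -2)]
No H-H contacts found.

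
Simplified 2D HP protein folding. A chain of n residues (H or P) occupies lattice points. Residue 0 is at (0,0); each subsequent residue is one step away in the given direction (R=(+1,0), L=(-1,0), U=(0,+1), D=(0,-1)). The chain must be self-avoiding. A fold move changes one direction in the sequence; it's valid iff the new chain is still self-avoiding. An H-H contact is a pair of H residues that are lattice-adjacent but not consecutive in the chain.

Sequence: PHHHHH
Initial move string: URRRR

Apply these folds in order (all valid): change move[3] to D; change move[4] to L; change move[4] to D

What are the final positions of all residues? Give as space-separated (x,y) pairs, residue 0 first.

Initial moves: URRRR
Fold: move[3]->D => URRDR (positions: [(0, 0), (0, 1), (1, 1), (2, 1), (2, 0), (3, 0)])
Fold: move[4]->L => URRDL (positions: [(0, 0), (0, 1), (1, 1), (2, 1), (2, 0), (1, 0)])
Fold: move[4]->D => URRDD (positions: [(0, 0), (0, 1), (1, 1), (2, 1), (2, 0), (2, -1)])

Answer: (0,0) (0,1) (1,1) (2,1) (2,0) (2,-1)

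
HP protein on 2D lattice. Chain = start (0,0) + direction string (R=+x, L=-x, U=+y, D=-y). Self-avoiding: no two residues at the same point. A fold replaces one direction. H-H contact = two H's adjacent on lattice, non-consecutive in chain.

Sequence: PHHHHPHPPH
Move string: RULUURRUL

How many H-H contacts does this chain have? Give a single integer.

Positions: [(0, 0), (1, 0), (1, 1), (0, 1), (0, 2), (0, 3), (1, 3), (2, 3), (2, 4), (1, 4)]
H-H contact: residue 6 @(1,3) - residue 9 @(1, 4)

Answer: 1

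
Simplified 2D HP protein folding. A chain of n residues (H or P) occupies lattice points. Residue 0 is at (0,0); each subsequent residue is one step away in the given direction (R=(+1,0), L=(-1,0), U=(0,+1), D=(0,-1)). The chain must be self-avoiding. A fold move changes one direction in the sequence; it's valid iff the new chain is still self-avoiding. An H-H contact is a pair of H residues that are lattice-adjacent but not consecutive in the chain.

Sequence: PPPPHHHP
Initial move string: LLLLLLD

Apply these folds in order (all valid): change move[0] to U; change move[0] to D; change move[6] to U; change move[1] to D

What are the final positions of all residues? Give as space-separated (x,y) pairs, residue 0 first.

Initial moves: LLLLLLD
Fold: move[0]->U => ULLLLLD (positions: [(0, 0), (0, 1), (-1, 1), (-2, 1), (-3, 1), (-4, 1), (-5, 1), (-5, 0)])
Fold: move[0]->D => DLLLLLD (positions: [(0, 0), (0, -1), (-1, -1), (-2, -1), (-3, -1), (-4, -1), (-5, -1), (-5, -2)])
Fold: move[6]->U => DLLLLLU (positions: [(0, 0), (0, -1), (-1, -1), (-2, -1), (-3, -1), (-4, -1), (-5, -1), (-5, 0)])
Fold: move[1]->D => DDLLLLU (positions: [(0, 0), (0, -1), (0, -2), (-1, -2), (-2, -2), (-3, -2), (-4, -2), (-4, -1)])

Answer: (0,0) (0,-1) (0,-2) (-1,-2) (-2,-2) (-3,-2) (-4,-2) (-4,-1)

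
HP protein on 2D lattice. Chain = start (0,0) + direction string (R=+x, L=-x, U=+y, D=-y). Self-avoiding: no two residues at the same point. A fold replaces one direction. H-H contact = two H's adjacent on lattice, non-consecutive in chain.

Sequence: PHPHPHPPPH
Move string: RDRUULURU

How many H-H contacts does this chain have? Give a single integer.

Positions: [(0, 0), (1, 0), (1, -1), (2, -1), (2, 0), (2, 1), (1, 1), (1, 2), (2, 2), (2, 3)]
No H-H contacts found.

Answer: 0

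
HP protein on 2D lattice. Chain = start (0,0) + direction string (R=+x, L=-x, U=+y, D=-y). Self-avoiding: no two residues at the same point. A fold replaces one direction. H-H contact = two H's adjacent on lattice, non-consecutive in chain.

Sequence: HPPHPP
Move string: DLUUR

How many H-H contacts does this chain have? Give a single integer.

Answer: 1

Derivation:
Positions: [(0, 0), (0, -1), (-1, -1), (-1, 0), (-1, 1), (0, 1)]
H-H contact: residue 0 @(0,0) - residue 3 @(-1, 0)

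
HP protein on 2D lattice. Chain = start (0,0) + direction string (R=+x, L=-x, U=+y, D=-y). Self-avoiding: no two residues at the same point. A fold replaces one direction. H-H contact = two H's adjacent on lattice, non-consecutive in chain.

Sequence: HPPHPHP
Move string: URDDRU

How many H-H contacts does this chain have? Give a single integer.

Positions: [(0, 0), (0, 1), (1, 1), (1, 0), (1, -1), (2, -1), (2, 0)]
H-H contact: residue 0 @(0,0) - residue 3 @(1, 0)

Answer: 1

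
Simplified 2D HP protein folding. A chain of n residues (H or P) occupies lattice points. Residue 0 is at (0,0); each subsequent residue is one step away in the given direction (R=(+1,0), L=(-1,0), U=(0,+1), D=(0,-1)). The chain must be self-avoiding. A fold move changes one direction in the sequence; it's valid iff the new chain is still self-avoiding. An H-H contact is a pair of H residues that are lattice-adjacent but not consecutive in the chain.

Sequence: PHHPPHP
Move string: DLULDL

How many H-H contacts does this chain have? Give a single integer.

Answer: 1

Derivation:
Positions: [(0, 0), (0, -1), (-1, -1), (-1, 0), (-2, 0), (-2, -1), (-3, -1)]
H-H contact: residue 2 @(-1,-1) - residue 5 @(-2, -1)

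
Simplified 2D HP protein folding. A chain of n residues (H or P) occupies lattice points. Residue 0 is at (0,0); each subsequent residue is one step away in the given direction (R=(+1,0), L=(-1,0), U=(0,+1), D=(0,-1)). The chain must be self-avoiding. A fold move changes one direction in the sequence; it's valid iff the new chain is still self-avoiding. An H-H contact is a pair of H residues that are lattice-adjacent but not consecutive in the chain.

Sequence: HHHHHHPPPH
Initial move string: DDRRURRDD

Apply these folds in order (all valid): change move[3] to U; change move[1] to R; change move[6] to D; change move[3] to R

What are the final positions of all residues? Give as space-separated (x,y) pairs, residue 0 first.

Initial moves: DDRRURRDD
Fold: move[3]->U => DDRUURRDD (positions: [(0, 0), (0, -1), (0, -2), (1, -2), (1, -1), (1, 0), (2, 0), (3, 0), (3, -1), (3, -2)])
Fold: move[1]->R => DRRUURRDD (positions: [(0, 0), (0, -1), (1, -1), (2, -1), (2, 0), (2, 1), (3, 1), (4, 1), (4, 0), (4, -1)])
Fold: move[6]->D => DRRUURDDD (positions: [(0, 0), (0, -1), (1, -1), (2, -1), (2, 0), (2, 1), (3, 1), (3, 0), (3, -1), (3, -2)])
Fold: move[3]->R => DRRRURDDD (positions: [(0, 0), (0, -1), (1, -1), (2, -1), (3, -1), (3, 0), (4, 0), (4, -1), (4, -2), (4, -3)])

Answer: (0,0) (0,-1) (1,-1) (2,-1) (3,-1) (3,0) (4,0) (4,-1) (4,-2) (4,-3)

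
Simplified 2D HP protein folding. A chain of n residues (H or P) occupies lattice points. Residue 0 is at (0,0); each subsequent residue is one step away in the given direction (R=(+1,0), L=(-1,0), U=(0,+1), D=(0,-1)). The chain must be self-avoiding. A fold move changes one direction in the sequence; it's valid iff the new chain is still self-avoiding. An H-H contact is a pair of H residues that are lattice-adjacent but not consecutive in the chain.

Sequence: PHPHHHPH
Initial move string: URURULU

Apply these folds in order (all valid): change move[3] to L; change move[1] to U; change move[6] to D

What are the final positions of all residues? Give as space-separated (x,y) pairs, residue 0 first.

Initial moves: URURULU
Fold: move[3]->L => URULULU (positions: [(0, 0), (0, 1), (1, 1), (1, 2), (0, 2), (0, 3), (-1, 3), (-1, 4)])
Fold: move[1]->U => UUULULU (positions: [(0, 0), (0, 1), (0, 2), (0, 3), (-1, 3), (-1, 4), (-2, 4), (-2, 5)])
Fold: move[6]->D => UUULULD (positions: [(0, 0), (0, 1), (0, 2), (0, 3), (-1, 3), (-1, 4), (-2, 4), (-2, 3)])

Answer: (0,0) (0,1) (0,2) (0,3) (-1,3) (-1,4) (-2,4) (-2,3)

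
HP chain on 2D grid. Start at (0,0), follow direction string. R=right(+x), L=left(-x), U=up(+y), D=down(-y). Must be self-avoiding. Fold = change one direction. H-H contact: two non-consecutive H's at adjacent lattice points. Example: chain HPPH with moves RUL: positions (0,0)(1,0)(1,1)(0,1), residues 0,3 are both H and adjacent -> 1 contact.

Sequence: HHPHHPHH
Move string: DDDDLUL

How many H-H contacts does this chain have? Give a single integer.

Positions: [(0, 0), (0, -1), (0, -2), (0, -3), (0, -4), (-1, -4), (-1, -3), (-2, -3)]
H-H contact: residue 3 @(0,-3) - residue 6 @(-1, -3)

Answer: 1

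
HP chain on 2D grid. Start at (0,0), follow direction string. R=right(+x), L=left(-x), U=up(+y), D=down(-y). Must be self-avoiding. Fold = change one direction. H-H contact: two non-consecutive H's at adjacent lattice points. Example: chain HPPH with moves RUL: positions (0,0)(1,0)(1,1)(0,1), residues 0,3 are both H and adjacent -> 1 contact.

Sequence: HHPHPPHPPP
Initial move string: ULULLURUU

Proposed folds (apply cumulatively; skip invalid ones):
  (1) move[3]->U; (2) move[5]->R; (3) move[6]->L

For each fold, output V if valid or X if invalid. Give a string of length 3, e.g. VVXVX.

Initial: ULULLURUU -> [(0, 0), (0, 1), (-1, 1), (-1, 2), (-2, 2), (-3, 2), (-3, 3), (-2, 3), (-2, 4), (-2, 5)]
Fold 1: move[3]->U => ULUULURUU VALID
Fold 2: move[5]->R => ULUULRRUU INVALID (collision), skipped
Fold 3: move[6]->L => ULUULULUU VALID

Answer: VXV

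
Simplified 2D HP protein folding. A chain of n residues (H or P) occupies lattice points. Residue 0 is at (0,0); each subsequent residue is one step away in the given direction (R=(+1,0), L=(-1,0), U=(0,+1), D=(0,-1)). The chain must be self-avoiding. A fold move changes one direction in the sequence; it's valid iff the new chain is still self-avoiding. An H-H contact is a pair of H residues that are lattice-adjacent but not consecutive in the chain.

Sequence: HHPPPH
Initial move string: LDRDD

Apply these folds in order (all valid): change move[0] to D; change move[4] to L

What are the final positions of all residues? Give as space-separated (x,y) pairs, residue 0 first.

Answer: (0,0) (0,-1) (0,-2) (1,-2) (1,-3) (0,-3)

Derivation:
Initial moves: LDRDD
Fold: move[0]->D => DDRDD (positions: [(0, 0), (0, -1), (0, -2), (1, -2), (1, -3), (1, -4)])
Fold: move[4]->L => DDRDL (positions: [(0, 0), (0, -1), (0, -2), (1, -2), (1, -3), (0, -3)])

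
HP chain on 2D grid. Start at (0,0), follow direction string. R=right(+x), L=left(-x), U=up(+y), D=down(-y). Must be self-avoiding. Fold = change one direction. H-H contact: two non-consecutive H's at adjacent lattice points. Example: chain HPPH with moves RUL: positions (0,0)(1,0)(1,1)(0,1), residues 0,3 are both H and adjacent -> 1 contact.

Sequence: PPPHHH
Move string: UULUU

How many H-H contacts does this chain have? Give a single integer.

Positions: [(0, 0), (0, 1), (0, 2), (-1, 2), (-1, 3), (-1, 4)]
No H-H contacts found.

Answer: 0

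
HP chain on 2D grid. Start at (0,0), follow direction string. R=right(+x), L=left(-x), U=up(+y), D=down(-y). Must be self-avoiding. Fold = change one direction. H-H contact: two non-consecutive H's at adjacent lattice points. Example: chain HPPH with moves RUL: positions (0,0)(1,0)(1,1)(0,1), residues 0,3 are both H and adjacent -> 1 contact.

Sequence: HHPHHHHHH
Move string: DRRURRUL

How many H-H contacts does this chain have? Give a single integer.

Answer: 1

Derivation:
Positions: [(0, 0), (0, -1), (1, -1), (2, -1), (2, 0), (3, 0), (4, 0), (4, 1), (3, 1)]
H-H contact: residue 5 @(3,0) - residue 8 @(3, 1)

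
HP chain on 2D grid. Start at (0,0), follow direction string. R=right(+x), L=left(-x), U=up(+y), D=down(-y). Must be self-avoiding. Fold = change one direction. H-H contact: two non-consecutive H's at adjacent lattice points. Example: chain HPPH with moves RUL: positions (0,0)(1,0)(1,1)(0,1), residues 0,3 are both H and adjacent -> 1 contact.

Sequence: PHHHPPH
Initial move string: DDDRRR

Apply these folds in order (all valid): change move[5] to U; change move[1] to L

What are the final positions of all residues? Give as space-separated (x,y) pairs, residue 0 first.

Answer: (0,0) (0,-1) (-1,-1) (-1,-2) (0,-2) (1,-2) (1,-1)

Derivation:
Initial moves: DDDRRR
Fold: move[5]->U => DDDRRU (positions: [(0, 0), (0, -1), (0, -2), (0, -3), (1, -3), (2, -3), (2, -2)])
Fold: move[1]->L => DLDRRU (positions: [(0, 0), (0, -1), (-1, -1), (-1, -2), (0, -2), (1, -2), (1, -1)])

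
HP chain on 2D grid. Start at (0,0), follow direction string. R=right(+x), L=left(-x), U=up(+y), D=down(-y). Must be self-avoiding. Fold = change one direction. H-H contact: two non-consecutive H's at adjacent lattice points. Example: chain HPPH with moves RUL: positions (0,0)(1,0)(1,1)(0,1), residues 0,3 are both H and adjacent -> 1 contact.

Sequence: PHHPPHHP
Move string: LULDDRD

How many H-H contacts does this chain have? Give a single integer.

Answer: 1

Derivation:
Positions: [(0, 0), (-1, 0), (-1, 1), (-2, 1), (-2, 0), (-2, -1), (-1, -1), (-1, -2)]
H-H contact: residue 1 @(-1,0) - residue 6 @(-1, -1)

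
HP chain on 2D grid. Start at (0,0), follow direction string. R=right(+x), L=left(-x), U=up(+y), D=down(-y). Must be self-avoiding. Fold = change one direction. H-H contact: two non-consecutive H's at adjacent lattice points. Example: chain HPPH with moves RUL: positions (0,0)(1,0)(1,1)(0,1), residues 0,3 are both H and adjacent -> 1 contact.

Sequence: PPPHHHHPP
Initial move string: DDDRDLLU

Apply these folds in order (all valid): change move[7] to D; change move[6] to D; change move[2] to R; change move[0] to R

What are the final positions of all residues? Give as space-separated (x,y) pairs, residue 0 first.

Initial moves: DDDRDLLU
Fold: move[7]->D => DDDRDLLD (positions: [(0, 0), (0, -1), (0, -2), (0, -3), (1, -3), (1, -4), (0, -4), (-1, -4), (-1, -5)])
Fold: move[6]->D => DDDRDLDD (positions: [(0, 0), (0, -1), (0, -2), (0, -3), (1, -3), (1, -4), (0, -4), (0, -5), (0, -6)])
Fold: move[2]->R => DDRRDLDD (positions: [(0, 0), (0, -1), (0, -2), (1, -2), (2, -2), (2, -3), (1, -3), (1, -4), (1, -5)])
Fold: move[0]->R => RDRRDLDD (positions: [(0, 0), (1, 0), (1, -1), (2, -1), (3, -1), (3, -2), (2, -2), (2, -3), (2, -4)])

Answer: (0,0) (1,0) (1,-1) (2,-1) (3,-1) (3,-2) (2,-2) (2,-3) (2,-4)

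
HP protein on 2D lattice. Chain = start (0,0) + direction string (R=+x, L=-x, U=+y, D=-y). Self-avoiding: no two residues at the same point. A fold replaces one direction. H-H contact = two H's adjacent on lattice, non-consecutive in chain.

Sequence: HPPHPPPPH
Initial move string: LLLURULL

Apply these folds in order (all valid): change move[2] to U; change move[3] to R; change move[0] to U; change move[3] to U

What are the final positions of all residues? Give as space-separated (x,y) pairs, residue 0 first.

Answer: (0,0) (0,1) (-1,1) (-1,2) (-1,3) (0,3) (0,4) (-1,4) (-2,4)

Derivation:
Initial moves: LLLURULL
Fold: move[2]->U => LLUURULL (positions: [(0, 0), (-1, 0), (-2, 0), (-2, 1), (-2, 2), (-1, 2), (-1, 3), (-2, 3), (-3, 3)])
Fold: move[3]->R => LLURRULL (positions: [(0, 0), (-1, 0), (-2, 0), (-2, 1), (-1, 1), (0, 1), (0, 2), (-1, 2), (-2, 2)])
Fold: move[0]->U => ULURRULL (positions: [(0, 0), (0, 1), (-1, 1), (-1, 2), (0, 2), (1, 2), (1, 3), (0, 3), (-1, 3)])
Fold: move[3]->U => ULUURULL (positions: [(0, 0), (0, 1), (-1, 1), (-1, 2), (-1, 3), (0, 3), (0, 4), (-1, 4), (-2, 4)])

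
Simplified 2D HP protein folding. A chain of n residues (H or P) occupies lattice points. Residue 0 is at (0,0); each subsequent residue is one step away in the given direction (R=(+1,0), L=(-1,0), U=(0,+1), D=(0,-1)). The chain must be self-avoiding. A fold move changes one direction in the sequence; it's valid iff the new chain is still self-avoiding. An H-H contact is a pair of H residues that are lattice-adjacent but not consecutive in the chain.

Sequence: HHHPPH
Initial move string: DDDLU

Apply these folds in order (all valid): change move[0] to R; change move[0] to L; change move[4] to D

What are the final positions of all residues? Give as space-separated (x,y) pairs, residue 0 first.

Initial moves: DDDLU
Fold: move[0]->R => RDDLU (positions: [(0, 0), (1, 0), (1, -1), (1, -2), (0, -2), (0, -1)])
Fold: move[0]->L => LDDLU (positions: [(0, 0), (-1, 0), (-1, -1), (-1, -2), (-2, -2), (-2, -1)])
Fold: move[4]->D => LDDLD (positions: [(0, 0), (-1, 0), (-1, -1), (-1, -2), (-2, -2), (-2, -3)])

Answer: (0,0) (-1,0) (-1,-1) (-1,-2) (-2,-2) (-2,-3)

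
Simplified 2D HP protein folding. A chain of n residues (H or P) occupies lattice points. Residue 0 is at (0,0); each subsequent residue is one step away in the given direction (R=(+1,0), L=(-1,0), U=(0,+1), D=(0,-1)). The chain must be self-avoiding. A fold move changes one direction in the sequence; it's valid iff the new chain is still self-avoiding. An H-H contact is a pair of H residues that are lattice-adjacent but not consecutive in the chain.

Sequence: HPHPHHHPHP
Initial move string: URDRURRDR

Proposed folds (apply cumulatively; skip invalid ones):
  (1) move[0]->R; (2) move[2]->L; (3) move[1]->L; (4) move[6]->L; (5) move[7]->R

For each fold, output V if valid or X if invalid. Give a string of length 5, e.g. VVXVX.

Initial: URDRURRDR -> [(0, 0), (0, 1), (1, 1), (1, 0), (2, 0), (2, 1), (3, 1), (4, 1), (4, 0), (5, 0)]
Fold 1: move[0]->R => RRDRURRDR VALID
Fold 2: move[2]->L => RRLRURRDR INVALID (collision), skipped
Fold 3: move[1]->L => RLDRURRDR INVALID (collision), skipped
Fold 4: move[6]->L => RRDRURLDR INVALID (collision), skipped
Fold 5: move[7]->R => RRDRURRRR VALID

Answer: VXXXV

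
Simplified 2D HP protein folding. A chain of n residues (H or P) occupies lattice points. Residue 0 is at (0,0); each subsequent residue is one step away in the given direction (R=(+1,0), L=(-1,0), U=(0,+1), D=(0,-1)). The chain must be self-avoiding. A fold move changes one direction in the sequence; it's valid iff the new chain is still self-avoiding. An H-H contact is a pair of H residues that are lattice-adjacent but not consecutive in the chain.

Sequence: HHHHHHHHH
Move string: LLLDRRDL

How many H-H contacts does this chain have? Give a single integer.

Positions: [(0, 0), (-1, 0), (-2, 0), (-3, 0), (-3, -1), (-2, -1), (-1, -1), (-1, -2), (-2, -2)]
H-H contact: residue 1 @(-1,0) - residue 6 @(-1, -1)
H-H contact: residue 2 @(-2,0) - residue 5 @(-2, -1)
H-H contact: residue 5 @(-2,-1) - residue 8 @(-2, -2)

Answer: 3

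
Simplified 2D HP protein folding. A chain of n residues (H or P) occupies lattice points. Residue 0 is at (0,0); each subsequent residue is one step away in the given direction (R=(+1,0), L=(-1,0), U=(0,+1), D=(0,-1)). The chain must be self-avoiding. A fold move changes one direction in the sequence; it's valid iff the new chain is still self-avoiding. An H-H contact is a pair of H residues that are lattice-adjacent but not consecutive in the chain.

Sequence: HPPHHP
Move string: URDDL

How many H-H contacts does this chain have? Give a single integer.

Positions: [(0, 0), (0, 1), (1, 1), (1, 0), (1, -1), (0, -1)]
H-H contact: residue 0 @(0,0) - residue 3 @(1, 0)

Answer: 1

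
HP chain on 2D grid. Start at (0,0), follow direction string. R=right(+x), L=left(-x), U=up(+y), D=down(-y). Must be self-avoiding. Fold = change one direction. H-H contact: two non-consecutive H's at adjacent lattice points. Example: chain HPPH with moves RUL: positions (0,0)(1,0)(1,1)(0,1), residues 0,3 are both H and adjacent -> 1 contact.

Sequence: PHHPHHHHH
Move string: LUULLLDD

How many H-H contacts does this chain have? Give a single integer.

Answer: 0

Derivation:
Positions: [(0, 0), (-1, 0), (-1, 1), (-1, 2), (-2, 2), (-3, 2), (-4, 2), (-4, 1), (-4, 0)]
No H-H contacts found.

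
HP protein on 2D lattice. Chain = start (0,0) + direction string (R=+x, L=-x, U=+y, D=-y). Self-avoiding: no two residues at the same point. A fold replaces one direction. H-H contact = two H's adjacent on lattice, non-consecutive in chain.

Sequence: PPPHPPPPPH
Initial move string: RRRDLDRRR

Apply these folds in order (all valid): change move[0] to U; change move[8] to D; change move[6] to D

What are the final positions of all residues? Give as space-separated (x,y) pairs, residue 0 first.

Answer: (0,0) (0,1) (1,1) (2,1) (2,0) (1,0) (1,-1) (1,-2) (2,-2) (2,-3)

Derivation:
Initial moves: RRRDLDRRR
Fold: move[0]->U => URRDLDRRR (positions: [(0, 0), (0, 1), (1, 1), (2, 1), (2, 0), (1, 0), (1, -1), (2, -1), (3, -1), (4, -1)])
Fold: move[8]->D => URRDLDRRD (positions: [(0, 0), (0, 1), (1, 1), (2, 1), (2, 0), (1, 0), (1, -1), (2, -1), (3, -1), (3, -2)])
Fold: move[6]->D => URRDLDDRD (positions: [(0, 0), (0, 1), (1, 1), (2, 1), (2, 0), (1, 0), (1, -1), (1, -2), (2, -2), (2, -3)])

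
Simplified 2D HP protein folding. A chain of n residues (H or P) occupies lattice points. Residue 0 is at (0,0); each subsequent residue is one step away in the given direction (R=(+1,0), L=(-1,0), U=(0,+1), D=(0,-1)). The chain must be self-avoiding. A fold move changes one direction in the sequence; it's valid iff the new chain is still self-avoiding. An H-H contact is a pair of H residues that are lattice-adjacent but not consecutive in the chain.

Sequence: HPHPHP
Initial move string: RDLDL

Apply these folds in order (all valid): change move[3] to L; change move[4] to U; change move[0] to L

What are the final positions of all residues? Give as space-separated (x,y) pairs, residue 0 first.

Initial moves: RDLDL
Fold: move[3]->L => RDLLL (positions: [(0, 0), (1, 0), (1, -1), (0, -1), (-1, -1), (-2, -1)])
Fold: move[4]->U => RDLLU (positions: [(0, 0), (1, 0), (1, -1), (0, -1), (-1, -1), (-1, 0)])
Fold: move[0]->L => LDLLU (positions: [(0, 0), (-1, 0), (-1, -1), (-2, -1), (-3, -1), (-3, 0)])

Answer: (0,0) (-1,0) (-1,-1) (-2,-1) (-3,-1) (-3,0)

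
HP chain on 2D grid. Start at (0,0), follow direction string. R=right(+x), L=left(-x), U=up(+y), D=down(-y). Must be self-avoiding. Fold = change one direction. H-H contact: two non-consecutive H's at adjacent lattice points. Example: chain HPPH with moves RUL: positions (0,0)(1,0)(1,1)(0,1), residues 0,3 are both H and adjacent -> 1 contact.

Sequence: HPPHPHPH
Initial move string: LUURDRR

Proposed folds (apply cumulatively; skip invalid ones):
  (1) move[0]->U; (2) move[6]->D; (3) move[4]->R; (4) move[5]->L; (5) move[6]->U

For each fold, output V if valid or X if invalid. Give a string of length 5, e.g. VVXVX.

Answer: VVVXV

Derivation:
Initial: LUURDRR -> [(0, 0), (-1, 0), (-1, 1), (-1, 2), (0, 2), (0, 1), (1, 1), (2, 1)]
Fold 1: move[0]->U => UUURDRR VALID
Fold 2: move[6]->D => UUURDRD VALID
Fold 3: move[4]->R => UUURRRD VALID
Fold 4: move[5]->L => UUURRLD INVALID (collision), skipped
Fold 5: move[6]->U => UUURRRU VALID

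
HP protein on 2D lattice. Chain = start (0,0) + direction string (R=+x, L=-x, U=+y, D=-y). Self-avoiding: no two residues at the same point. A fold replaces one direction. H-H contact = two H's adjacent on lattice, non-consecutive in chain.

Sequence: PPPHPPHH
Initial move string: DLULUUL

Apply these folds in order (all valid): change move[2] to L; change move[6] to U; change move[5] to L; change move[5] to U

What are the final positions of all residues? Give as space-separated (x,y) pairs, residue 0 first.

Initial moves: DLULUUL
Fold: move[2]->L => DLLLUUL (positions: [(0, 0), (0, -1), (-1, -1), (-2, -1), (-3, -1), (-3, 0), (-3, 1), (-4, 1)])
Fold: move[6]->U => DLLLUUU (positions: [(0, 0), (0, -1), (-1, -1), (-2, -1), (-3, -1), (-3, 0), (-3, 1), (-3, 2)])
Fold: move[5]->L => DLLLULU (positions: [(0, 0), (0, -1), (-1, -1), (-2, -1), (-3, -1), (-3, 0), (-4, 0), (-4, 1)])
Fold: move[5]->U => DLLLUUU (positions: [(0, 0), (0, -1), (-1, -1), (-2, -1), (-3, -1), (-3, 0), (-3, 1), (-3, 2)])

Answer: (0,0) (0,-1) (-1,-1) (-2,-1) (-3,-1) (-3,0) (-3,1) (-3,2)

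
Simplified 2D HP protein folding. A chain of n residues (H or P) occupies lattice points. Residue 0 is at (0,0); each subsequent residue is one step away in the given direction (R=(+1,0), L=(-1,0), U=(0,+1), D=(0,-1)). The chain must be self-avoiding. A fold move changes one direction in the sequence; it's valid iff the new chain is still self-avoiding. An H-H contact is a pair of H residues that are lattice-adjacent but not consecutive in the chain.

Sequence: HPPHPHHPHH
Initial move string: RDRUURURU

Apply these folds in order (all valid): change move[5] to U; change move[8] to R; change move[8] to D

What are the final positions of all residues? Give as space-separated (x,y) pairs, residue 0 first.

Initial moves: RDRUURURU
Fold: move[5]->U => RDRUUUURU (positions: [(0, 0), (1, 0), (1, -1), (2, -1), (2, 0), (2, 1), (2, 2), (2, 3), (3, 3), (3, 4)])
Fold: move[8]->R => RDRUUUURR (positions: [(0, 0), (1, 0), (1, -1), (2, -1), (2, 0), (2, 1), (2, 2), (2, 3), (3, 3), (4, 3)])
Fold: move[8]->D => RDRUUUURD (positions: [(0, 0), (1, 0), (1, -1), (2, -1), (2, 0), (2, 1), (2, 2), (2, 3), (3, 3), (3, 2)])

Answer: (0,0) (1,0) (1,-1) (2,-1) (2,0) (2,1) (2,2) (2,3) (3,3) (3,2)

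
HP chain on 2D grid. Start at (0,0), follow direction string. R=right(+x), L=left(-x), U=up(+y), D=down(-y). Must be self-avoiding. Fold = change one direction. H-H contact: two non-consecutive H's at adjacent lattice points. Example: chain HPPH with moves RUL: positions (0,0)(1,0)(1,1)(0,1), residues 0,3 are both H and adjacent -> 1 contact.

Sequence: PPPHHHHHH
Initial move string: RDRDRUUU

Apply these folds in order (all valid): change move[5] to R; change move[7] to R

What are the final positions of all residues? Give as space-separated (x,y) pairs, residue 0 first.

Initial moves: RDRDRUUU
Fold: move[5]->R => RDRDRRUU (positions: [(0, 0), (1, 0), (1, -1), (2, -1), (2, -2), (3, -2), (4, -2), (4, -1), (4, 0)])
Fold: move[7]->R => RDRDRRUR (positions: [(0, 0), (1, 0), (1, -1), (2, -1), (2, -2), (3, -2), (4, -2), (4, -1), (5, -1)])

Answer: (0,0) (1,0) (1,-1) (2,-1) (2,-2) (3,-2) (4,-2) (4,-1) (5,-1)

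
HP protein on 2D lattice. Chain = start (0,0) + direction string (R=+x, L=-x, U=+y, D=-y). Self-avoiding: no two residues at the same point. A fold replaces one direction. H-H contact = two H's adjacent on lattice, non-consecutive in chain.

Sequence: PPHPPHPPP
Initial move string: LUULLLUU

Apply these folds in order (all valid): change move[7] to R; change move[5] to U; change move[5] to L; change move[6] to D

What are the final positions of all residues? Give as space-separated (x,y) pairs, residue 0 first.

Answer: (0,0) (-1,0) (-1,1) (-1,2) (-2,2) (-3,2) (-4,2) (-4,1) (-3,1)

Derivation:
Initial moves: LUULLLUU
Fold: move[7]->R => LUULLLUR (positions: [(0, 0), (-1, 0), (-1, 1), (-1, 2), (-2, 2), (-3, 2), (-4, 2), (-4, 3), (-3, 3)])
Fold: move[5]->U => LUULLUUR (positions: [(0, 0), (-1, 0), (-1, 1), (-1, 2), (-2, 2), (-3, 2), (-3, 3), (-3, 4), (-2, 4)])
Fold: move[5]->L => LUULLLUR (positions: [(0, 0), (-1, 0), (-1, 1), (-1, 2), (-2, 2), (-3, 2), (-4, 2), (-4, 3), (-3, 3)])
Fold: move[6]->D => LUULLLDR (positions: [(0, 0), (-1, 0), (-1, 1), (-1, 2), (-2, 2), (-3, 2), (-4, 2), (-4, 1), (-3, 1)])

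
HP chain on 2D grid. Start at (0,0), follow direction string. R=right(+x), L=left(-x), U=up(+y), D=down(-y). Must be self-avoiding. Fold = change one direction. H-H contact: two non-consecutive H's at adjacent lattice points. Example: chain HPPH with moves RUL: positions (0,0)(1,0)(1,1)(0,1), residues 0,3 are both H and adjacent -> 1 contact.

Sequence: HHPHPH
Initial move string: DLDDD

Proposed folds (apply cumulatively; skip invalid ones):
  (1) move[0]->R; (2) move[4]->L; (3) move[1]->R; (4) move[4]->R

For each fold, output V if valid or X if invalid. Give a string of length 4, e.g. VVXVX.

Initial: DLDDD -> [(0, 0), (0, -1), (-1, -1), (-1, -2), (-1, -3), (-1, -4)]
Fold 1: move[0]->R => RLDDD INVALID (collision), skipped
Fold 2: move[4]->L => DLDDL VALID
Fold 3: move[1]->R => DRDDL VALID
Fold 4: move[4]->R => DRDDR VALID

Answer: XVVV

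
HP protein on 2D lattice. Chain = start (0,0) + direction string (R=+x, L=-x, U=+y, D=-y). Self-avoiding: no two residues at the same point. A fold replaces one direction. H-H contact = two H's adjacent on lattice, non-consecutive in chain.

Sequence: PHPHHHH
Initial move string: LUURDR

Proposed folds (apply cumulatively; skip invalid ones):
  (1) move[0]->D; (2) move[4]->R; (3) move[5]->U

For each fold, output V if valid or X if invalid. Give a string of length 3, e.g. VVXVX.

Initial: LUURDR -> [(0, 0), (-1, 0), (-1, 1), (-1, 2), (0, 2), (0, 1), (1, 1)]
Fold 1: move[0]->D => DUURDR INVALID (collision), skipped
Fold 2: move[4]->R => LUURRR VALID
Fold 3: move[5]->U => LUURRU VALID

Answer: XVV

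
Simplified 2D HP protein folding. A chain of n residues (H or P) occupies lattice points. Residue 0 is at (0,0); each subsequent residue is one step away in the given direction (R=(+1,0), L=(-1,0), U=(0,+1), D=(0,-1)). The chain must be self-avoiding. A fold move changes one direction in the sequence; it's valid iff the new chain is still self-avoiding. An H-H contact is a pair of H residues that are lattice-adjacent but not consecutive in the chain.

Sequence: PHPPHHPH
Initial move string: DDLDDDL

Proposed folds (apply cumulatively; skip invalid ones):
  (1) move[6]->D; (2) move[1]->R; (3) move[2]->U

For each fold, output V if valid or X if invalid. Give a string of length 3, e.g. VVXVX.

Initial: DDLDDDL -> [(0, 0), (0, -1), (0, -2), (-1, -2), (-1, -3), (-1, -4), (-1, -5), (-2, -5)]
Fold 1: move[6]->D => DDLDDDD VALID
Fold 2: move[1]->R => DRLDDDD INVALID (collision), skipped
Fold 3: move[2]->U => DDUDDDD INVALID (collision), skipped

Answer: VXX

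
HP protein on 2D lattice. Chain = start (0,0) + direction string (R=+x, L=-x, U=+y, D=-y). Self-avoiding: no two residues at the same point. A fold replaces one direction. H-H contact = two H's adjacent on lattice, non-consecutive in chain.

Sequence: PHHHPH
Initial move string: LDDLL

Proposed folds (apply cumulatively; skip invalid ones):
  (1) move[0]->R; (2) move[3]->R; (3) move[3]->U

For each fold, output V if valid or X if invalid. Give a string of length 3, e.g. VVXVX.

Answer: VXX

Derivation:
Initial: LDDLL -> [(0, 0), (-1, 0), (-1, -1), (-1, -2), (-2, -2), (-3, -2)]
Fold 1: move[0]->R => RDDLL VALID
Fold 2: move[3]->R => RDDRL INVALID (collision), skipped
Fold 3: move[3]->U => RDDUL INVALID (collision), skipped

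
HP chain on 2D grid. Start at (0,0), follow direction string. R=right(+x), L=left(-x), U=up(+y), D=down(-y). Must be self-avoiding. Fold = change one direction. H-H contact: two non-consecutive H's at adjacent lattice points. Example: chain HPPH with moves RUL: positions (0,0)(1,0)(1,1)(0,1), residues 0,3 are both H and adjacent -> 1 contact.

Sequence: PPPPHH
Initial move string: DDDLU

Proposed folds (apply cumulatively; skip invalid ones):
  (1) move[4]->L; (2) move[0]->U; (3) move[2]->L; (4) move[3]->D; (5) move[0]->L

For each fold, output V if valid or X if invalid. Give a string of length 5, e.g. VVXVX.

Initial: DDDLU -> [(0, 0), (0, -1), (0, -2), (0, -3), (-1, -3), (-1, -2)]
Fold 1: move[4]->L => DDDLL VALID
Fold 2: move[0]->U => UDDLL INVALID (collision), skipped
Fold 3: move[2]->L => DDLLL VALID
Fold 4: move[3]->D => DDLDL VALID
Fold 5: move[0]->L => LDLDL VALID

Answer: VXVVV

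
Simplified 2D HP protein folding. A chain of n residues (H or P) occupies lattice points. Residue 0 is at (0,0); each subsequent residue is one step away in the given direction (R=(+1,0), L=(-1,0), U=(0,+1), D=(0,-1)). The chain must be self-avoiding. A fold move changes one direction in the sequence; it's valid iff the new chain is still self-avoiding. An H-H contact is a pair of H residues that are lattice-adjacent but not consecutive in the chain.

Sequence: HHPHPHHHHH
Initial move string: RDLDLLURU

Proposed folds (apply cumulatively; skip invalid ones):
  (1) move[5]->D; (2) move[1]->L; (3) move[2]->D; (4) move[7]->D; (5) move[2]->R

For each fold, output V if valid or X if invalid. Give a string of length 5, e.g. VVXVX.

Initial: RDLDLLURU -> [(0, 0), (1, 0), (1, -1), (0, -1), (0, -2), (-1, -2), (-2, -2), (-2, -1), (-1, -1), (-1, 0)]
Fold 1: move[5]->D => RDLDLDURU INVALID (collision), skipped
Fold 2: move[1]->L => RLLDLLURU INVALID (collision), skipped
Fold 3: move[2]->D => RDDDLLURU VALID
Fold 4: move[7]->D => RDDDLLUDU INVALID (collision), skipped
Fold 5: move[2]->R => RDRDLLURU INVALID (collision), skipped

Answer: XXVXX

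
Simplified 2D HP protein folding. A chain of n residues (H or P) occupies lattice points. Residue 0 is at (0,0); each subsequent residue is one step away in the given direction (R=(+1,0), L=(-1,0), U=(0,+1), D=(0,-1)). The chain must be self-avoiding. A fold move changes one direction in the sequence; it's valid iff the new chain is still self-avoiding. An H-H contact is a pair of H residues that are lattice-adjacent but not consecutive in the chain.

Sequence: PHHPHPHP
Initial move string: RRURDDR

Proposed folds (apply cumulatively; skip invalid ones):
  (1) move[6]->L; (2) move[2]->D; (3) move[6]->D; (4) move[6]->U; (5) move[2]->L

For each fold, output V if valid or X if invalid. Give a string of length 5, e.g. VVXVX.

Answer: VVVXX

Derivation:
Initial: RRURDDR -> [(0, 0), (1, 0), (2, 0), (2, 1), (3, 1), (3, 0), (3, -1), (4, -1)]
Fold 1: move[6]->L => RRURDDL VALID
Fold 2: move[2]->D => RRDRDDL VALID
Fold 3: move[6]->D => RRDRDDD VALID
Fold 4: move[6]->U => RRDRDDU INVALID (collision), skipped
Fold 5: move[2]->L => RRLRDDD INVALID (collision), skipped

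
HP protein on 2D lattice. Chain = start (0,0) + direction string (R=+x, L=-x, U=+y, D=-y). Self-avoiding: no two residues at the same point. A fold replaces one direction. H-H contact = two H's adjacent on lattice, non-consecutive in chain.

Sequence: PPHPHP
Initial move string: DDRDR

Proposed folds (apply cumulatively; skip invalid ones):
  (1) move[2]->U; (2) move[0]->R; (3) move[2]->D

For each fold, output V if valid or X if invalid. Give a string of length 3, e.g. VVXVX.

Initial: DDRDR -> [(0, 0), (0, -1), (0, -2), (1, -2), (1, -3), (2, -3)]
Fold 1: move[2]->U => DDUDR INVALID (collision), skipped
Fold 2: move[0]->R => RDRDR VALID
Fold 3: move[2]->D => RDDDR VALID

Answer: XVV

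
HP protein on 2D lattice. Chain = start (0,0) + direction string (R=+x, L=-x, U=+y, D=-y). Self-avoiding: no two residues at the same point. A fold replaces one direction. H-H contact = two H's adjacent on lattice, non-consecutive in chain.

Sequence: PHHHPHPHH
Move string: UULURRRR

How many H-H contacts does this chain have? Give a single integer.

Answer: 1

Derivation:
Positions: [(0, 0), (0, 1), (0, 2), (-1, 2), (-1, 3), (0, 3), (1, 3), (2, 3), (3, 3)]
H-H contact: residue 2 @(0,2) - residue 5 @(0, 3)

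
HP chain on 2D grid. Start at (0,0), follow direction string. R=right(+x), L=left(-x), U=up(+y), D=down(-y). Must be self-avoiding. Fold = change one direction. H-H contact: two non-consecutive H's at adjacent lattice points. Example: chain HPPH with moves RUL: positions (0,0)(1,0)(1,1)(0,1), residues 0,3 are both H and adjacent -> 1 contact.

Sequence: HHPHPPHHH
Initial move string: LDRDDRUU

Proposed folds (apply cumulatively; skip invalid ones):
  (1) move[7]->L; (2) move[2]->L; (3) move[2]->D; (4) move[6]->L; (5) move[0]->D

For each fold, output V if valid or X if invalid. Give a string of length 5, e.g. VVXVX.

Answer: XXVXV

Derivation:
Initial: LDRDDRUU -> [(0, 0), (-1, 0), (-1, -1), (0, -1), (0, -2), (0, -3), (1, -3), (1, -2), (1, -1)]
Fold 1: move[7]->L => LDRDDRUL INVALID (collision), skipped
Fold 2: move[2]->L => LDLDDRUU INVALID (collision), skipped
Fold 3: move[2]->D => LDDDDRUU VALID
Fold 4: move[6]->L => LDDDDRLU INVALID (collision), skipped
Fold 5: move[0]->D => DDDDDRUU VALID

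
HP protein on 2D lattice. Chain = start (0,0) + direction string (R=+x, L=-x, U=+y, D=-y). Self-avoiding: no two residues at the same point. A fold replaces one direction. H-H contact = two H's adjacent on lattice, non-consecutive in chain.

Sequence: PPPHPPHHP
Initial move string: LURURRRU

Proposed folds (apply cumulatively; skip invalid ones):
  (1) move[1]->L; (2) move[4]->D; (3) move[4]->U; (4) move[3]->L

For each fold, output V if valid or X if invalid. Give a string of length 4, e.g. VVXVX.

Answer: XXVX

Derivation:
Initial: LURURRRU -> [(0, 0), (-1, 0), (-1, 1), (0, 1), (0, 2), (1, 2), (2, 2), (3, 2), (3, 3)]
Fold 1: move[1]->L => LLRURRRU INVALID (collision), skipped
Fold 2: move[4]->D => LURUDRRU INVALID (collision), skipped
Fold 3: move[4]->U => LURUURRU VALID
Fold 4: move[3]->L => LURLURRU INVALID (collision), skipped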